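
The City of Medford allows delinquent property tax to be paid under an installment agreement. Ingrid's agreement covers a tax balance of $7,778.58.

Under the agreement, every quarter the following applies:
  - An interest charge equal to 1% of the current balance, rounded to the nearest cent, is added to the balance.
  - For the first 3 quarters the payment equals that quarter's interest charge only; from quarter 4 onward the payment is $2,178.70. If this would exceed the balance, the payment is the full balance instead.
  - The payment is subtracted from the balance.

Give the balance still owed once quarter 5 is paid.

# | Opening | Interest | Payment | End bal
1 | $7,778.58 | $77.79 | $77.79 | $7,778.58
2 | $7,778.58 | $77.79 | $77.79 | $7,778.58
3 | $7,778.58 | $77.79 | $77.79 | $7,778.58
4 | $7,778.58 | $77.79 | $2,178.70 | $5,677.67
5 | $5,677.67 | $56.78 | $2,178.70 | $3,555.75

$3,555.75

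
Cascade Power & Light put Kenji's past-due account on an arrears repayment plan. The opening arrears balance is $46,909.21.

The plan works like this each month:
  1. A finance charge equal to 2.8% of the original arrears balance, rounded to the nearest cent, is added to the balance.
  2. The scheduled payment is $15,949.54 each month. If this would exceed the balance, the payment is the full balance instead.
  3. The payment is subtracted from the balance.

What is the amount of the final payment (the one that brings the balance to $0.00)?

# | Opening | Interest | Payment | End bal
1 | $46,909.21 | $1,313.46 | $15,949.54 | $32,273.13
2 | $32,273.13 | $1,313.46 | $15,949.54 | $17,637.05
3 | $17,637.05 | $1,313.46 | $15,949.54 | $3,000.97
4 | $3,000.97 | $1,313.46 | $4,314.43 | $0.00

$4,314.43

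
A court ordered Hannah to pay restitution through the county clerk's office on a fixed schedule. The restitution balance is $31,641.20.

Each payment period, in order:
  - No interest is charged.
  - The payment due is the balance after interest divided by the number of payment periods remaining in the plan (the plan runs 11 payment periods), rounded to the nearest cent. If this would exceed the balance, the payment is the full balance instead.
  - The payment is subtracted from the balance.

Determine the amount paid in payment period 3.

Payment period 1: opening $31,641.20; payment $2,876.47; balance $28,764.73
Payment period 2: opening $28,764.73; payment $2,876.47; balance $25,888.26
Payment period 3: opening $25,888.26; payment $2,876.47; balance $23,011.79

$2,876.47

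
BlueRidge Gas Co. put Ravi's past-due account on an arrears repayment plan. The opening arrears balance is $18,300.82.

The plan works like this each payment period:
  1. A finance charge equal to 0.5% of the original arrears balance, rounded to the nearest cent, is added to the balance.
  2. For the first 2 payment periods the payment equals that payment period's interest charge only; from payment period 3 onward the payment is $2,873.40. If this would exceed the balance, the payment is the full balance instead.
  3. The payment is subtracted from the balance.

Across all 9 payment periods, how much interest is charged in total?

$823.50

Payment period 1: $18,300.82 +$91.50 interest = $18,392.32; pay $91.50 → $18,300.82
Payment period 2: $18,300.82 +$91.50 interest = $18,392.32; pay $91.50 → $18,300.82
Payment period 3: $18,300.82 +$91.50 interest = $18,392.32; pay $2,873.40 → $15,518.92
Payment period 4: $15,518.92 +$91.50 interest = $15,610.42; pay $2,873.40 → $12,737.02
Payment period 5: $12,737.02 +$91.50 interest = $12,828.52; pay $2,873.40 → $9,955.12
Payment period 6: $9,955.12 +$91.50 interest = $10,046.62; pay $2,873.40 → $7,173.22
Payment period 7: $7,173.22 +$91.50 interest = $7,264.72; pay $2,873.40 → $4,391.32
Payment period 8: $4,391.32 +$91.50 interest = $4,482.82; pay $2,873.40 → $1,609.42
Payment period 9: $1,609.42 +$91.50 interest = $1,700.92; pay $1,700.92 → $0.00
Total interest: $91.50 + $91.50 + $91.50 + $91.50 + $91.50 + $91.50 + $91.50 + $91.50 + $91.50 = $823.50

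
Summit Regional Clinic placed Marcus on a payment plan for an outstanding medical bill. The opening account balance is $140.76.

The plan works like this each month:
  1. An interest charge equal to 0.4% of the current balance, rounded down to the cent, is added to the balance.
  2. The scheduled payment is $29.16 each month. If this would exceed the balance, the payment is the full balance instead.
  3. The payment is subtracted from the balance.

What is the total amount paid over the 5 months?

$142.40

# | Opening | Interest | Payment | End bal
1 | $140.76 | $0.56 | $29.16 | $112.16
2 | $112.16 | $0.44 | $29.16 | $83.44
3 | $83.44 | $0.33 | $29.16 | $54.61
4 | $54.61 | $0.21 | $29.16 | $25.66
5 | $25.66 | $0.10 | $25.76 | $0.00
Total paid: $142.40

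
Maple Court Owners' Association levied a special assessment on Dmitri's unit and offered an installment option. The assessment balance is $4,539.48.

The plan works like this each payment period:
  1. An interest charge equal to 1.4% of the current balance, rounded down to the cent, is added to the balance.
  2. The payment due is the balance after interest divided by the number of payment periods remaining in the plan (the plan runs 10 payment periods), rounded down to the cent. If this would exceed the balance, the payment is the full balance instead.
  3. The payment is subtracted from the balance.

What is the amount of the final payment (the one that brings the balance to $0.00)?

$521.66

Payment period 1: opening $4,539.48; interest $63.55 → $4,603.03; payment $460.30; balance $4,142.73
Payment period 2: opening $4,142.73; interest $57.99 → $4,200.72; payment $466.74; balance $3,733.98
Payment period 3: opening $3,733.98; interest $52.27 → $3,786.25; payment $473.28; balance $3,312.97
Payment period 4: opening $3,312.97; interest $46.38 → $3,359.35; payment $479.90; balance $2,879.45
Payment period 5: opening $2,879.45; interest $40.31 → $2,919.76; payment $486.62; balance $2,433.14
Payment period 6: opening $2,433.14; interest $34.06 → $2,467.20; payment $493.44; balance $1,973.76
Payment period 7: opening $1,973.76; interest $27.63 → $2,001.39; payment $500.34; balance $1,501.05
Payment period 8: opening $1,501.05; interest $21.01 → $1,522.06; payment $507.35; balance $1,014.71
Payment period 9: opening $1,014.71; interest $14.20 → $1,028.91; payment $514.45; balance $514.46
Payment period 10: opening $514.46; interest $7.20 → $521.66; payment $521.66; balance $0.00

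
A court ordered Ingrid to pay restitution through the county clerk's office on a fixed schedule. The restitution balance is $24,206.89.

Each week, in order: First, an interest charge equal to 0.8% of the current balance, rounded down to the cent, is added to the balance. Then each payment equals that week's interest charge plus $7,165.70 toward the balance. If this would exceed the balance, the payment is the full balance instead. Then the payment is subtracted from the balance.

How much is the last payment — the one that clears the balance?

Week 1: $24,206.89 +$193.65 interest = $24,400.54; pay $7,359.35 → $17,041.19
Week 2: $17,041.19 +$136.32 interest = $17,177.51; pay $7,302.02 → $9,875.49
Week 3: $9,875.49 +$79.00 interest = $9,954.49; pay $7,244.70 → $2,709.79
Week 4: $2,709.79 +$21.67 interest = $2,731.46; pay $2,731.46 → $0.00

$2,731.46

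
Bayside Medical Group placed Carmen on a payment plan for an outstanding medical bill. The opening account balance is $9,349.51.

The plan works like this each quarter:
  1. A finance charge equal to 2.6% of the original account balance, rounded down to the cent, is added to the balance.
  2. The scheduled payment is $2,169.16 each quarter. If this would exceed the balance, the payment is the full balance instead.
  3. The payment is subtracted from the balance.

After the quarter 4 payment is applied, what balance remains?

# | Opening | Interest | Payment | End bal
1 | $9,349.51 | $243.08 | $2,169.16 | $7,423.43
2 | $7,423.43 | $243.08 | $2,169.16 | $5,497.35
3 | $5,497.35 | $243.08 | $2,169.16 | $3,571.27
4 | $3,571.27 | $243.08 | $2,169.16 | $1,645.19

$1,645.19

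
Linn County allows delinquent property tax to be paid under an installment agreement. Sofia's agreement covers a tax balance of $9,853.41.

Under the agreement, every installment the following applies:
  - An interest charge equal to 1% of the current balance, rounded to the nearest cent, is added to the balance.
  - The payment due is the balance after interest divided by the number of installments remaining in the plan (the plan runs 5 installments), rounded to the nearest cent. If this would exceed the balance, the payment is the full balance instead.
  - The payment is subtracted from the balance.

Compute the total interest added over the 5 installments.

$299.58

Installment 1: opening $9,853.41; interest $98.53 → $9,951.94; payment $1,990.39; balance $7,961.55
Installment 2: opening $7,961.55; interest $79.62 → $8,041.17; payment $2,010.29; balance $6,030.88
Installment 3: opening $6,030.88; interest $60.31 → $6,091.19; payment $2,030.40; balance $4,060.79
Installment 4: opening $4,060.79; interest $40.61 → $4,101.40; payment $2,050.70; balance $2,050.70
Installment 5: opening $2,050.70; interest $20.51 → $2,071.21; payment $2,071.21; balance $0.00
Total interest: $98.53 + $79.62 + $60.31 + $40.61 + $20.51 = $299.58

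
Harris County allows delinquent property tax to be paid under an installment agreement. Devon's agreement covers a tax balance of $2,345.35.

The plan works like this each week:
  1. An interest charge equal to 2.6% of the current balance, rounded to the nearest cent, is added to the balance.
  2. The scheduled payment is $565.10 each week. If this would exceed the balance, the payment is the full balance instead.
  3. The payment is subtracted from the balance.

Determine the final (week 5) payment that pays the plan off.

Week 1: $2,345.35 +$60.98 interest = $2,406.33; pay $565.10 → $1,841.23
Week 2: $1,841.23 +$47.87 interest = $1,889.10; pay $565.10 → $1,324.00
Week 3: $1,324.00 +$34.42 interest = $1,358.42; pay $565.10 → $793.32
Week 4: $793.32 +$20.63 interest = $813.95; pay $565.10 → $248.85
Week 5: $248.85 +$6.47 interest = $255.32; pay $255.32 → $0.00

$255.32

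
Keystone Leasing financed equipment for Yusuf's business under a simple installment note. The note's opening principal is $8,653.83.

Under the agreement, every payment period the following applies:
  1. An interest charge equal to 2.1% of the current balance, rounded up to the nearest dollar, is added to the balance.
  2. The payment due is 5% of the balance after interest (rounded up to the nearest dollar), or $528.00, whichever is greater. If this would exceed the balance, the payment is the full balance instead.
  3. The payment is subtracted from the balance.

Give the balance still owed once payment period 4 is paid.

# | Opening | Interest | Payment | End bal
1 | $8,653.83 | $182.00 | $528.00 | $8,307.83
2 | $8,307.83 | $175.00 | $528.00 | $7,954.83
3 | $7,954.83 | $168.00 | $528.00 | $7,594.83
4 | $7,594.83 | $160.00 | $528.00 | $7,226.83

$7,226.83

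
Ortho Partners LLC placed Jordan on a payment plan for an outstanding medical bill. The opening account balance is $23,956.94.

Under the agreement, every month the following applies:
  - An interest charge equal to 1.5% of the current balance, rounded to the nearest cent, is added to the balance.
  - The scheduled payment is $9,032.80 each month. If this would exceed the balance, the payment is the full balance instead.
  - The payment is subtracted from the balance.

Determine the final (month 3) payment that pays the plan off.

Month 1: opening $23,956.94; interest $359.35 → $24,316.29; payment $9,032.80; balance $15,283.49
Month 2: opening $15,283.49; interest $229.25 → $15,512.74; payment $9,032.80; balance $6,479.94
Month 3: opening $6,479.94; interest $97.20 → $6,577.14; payment $6,577.14; balance $0.00

$6,577.14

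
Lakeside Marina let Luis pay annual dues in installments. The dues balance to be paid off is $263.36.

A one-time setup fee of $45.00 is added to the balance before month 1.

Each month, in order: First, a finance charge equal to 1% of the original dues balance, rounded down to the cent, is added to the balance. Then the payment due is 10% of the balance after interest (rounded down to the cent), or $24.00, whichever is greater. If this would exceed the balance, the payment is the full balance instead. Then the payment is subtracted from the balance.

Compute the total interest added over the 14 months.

Month 1: $308.36 +$2.63 interest = $310.99; pay $31.09 → $279.90
Month 2: $279.90 +$2.63 interest = $282.53; pay $28.25 → $254.28
Month 3: $254.28 +$2.63 interest = $256.91; pay $25.69 → $231.22
Month 4: $231.22 +$2.63 interest = $233.85; pay $24.00 → $209.85
Month 5: $209.85 +$2.63 interest = $212.48; pay $24.00 → $188.48
Month 6: $188.48 +$2.63 interest = $191.11; pay $24.00 → $167.11
Month 7: $167.11 +$2.63 interest = $169.74; pay $24.00 → $145.74
Month 8: $145.74 +$2.63 interest = $148.37; pay $24.00 → $124.37
Month 9: $124.37 +$2.63 interest = $127.00; pay $24.00 → $103.00
Month 10: $103.00 +$2.63 interest = $105.63; pay $24.00 → $81.63
Month 11: $81.63 +$2.63 interest = $84.26; pay $24.00 → $60.26
Month 12: $60.26 +$2.63 interest = $62.89; pay $24.00 → $38.89
Month 13: $38.89 +$2.63 interest = $41.52; pay $24.00 → $17.52
Month 14: $17.52 +$2.63 interest = $20.15; pay $20.15 → $0.00
Total interest: $2.63 + $2.63 + $2.63 + $2.63 + $2.63 + $2.63 + $2.63 + $2.63 + $2.63 + $2.63 + $2.63 + $2.63 + $2.63 + $2.63 = $36.82

$36.82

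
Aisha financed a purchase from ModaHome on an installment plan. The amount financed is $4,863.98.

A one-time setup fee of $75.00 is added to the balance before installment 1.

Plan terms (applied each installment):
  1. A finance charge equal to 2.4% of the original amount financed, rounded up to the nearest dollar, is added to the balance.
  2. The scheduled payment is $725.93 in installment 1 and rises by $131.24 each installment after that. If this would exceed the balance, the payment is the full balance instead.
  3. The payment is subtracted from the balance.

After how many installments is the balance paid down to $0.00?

Installment 1: opening $4,938.98; interest $117.00 → $5,055.98; payment $725.93; balance $4,330.05
Installment 2: opening $4,330.05; interest $117.00 → $4,447.05; payment $857.17; balance $3,589.88
Installment 3: opening $3,589.88; interest $117.00 → $3,706.88; payment $988.41; balance $2,718.47
Installment 4: opening $2,718.47; interest $117.00 → $2,835.47; payment $1,119.65; balance $1,715.82
Installment 5: opening $1,715.82; interest $117.00 → $1,832.82; payment $1,250.89; balance $581.93
Installment 6: opening $581.93; interest $117.00 → $698.93; payment $698.93; balance $0.00
Balance reaches $0.00 in installment 6.

6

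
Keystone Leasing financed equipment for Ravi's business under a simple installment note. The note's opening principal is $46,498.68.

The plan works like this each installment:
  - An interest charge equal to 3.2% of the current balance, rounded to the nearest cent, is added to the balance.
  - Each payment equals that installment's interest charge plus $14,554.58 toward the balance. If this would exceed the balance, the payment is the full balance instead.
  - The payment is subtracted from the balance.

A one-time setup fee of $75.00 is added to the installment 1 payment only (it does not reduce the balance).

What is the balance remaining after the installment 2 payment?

$17,389.52

Installment 1: opening $46,498.68; interest $1,487.96 → $47,986.64; payment $16,042.54 (+ $75.00 fee); balance $31,944.10
Installment 2: opening $31,944.10; interest $1,022.21 → $32,966.31; payment $15,576.79; balance $17,389.52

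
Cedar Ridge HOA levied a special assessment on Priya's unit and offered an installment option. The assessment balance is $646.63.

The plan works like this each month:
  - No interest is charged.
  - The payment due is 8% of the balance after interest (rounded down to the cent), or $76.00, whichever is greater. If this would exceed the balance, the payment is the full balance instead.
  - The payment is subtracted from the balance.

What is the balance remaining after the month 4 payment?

# | Opening | Payment | End bal
1 | $646.63 | $76.00 | $570.63
2 | $570.63 | $76.00 | $494.63
3 | $494.63 | $76.00 | $418.63
4 | $418.63 | $76.00 | $342.63

$342.63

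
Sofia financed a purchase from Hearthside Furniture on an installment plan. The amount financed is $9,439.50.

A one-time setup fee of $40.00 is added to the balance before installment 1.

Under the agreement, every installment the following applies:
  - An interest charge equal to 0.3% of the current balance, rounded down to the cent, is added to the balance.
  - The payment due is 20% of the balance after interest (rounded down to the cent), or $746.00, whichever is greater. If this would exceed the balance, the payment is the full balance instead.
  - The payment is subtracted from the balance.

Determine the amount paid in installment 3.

$1,224.32

Installment 1: $9,479.50 +$28.43 interest = $9,507.93; pay $1,901.58 → $7,606.35
Installment 2: $7,606.35 +$22.81 interest = $7,629.16; pay $1,525.83 → $6,103.33
Installment 3: $6,103.33 +$18.30 interest = $6,121.63; pay $1,224.32 → $4,897.31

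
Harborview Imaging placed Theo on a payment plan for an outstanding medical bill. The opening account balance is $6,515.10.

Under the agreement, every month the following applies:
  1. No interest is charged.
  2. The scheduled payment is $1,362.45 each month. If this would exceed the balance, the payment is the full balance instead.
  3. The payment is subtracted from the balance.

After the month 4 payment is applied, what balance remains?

$1,065.30

Month 1: $6,515.10 − $1,362.45 → $5,152.65
Month 2: $5,152.65 − $1,362.45 → $3,790.20
Month 3: $3,790.20 − $1,362.45 → $2,427.75
Month 4: $2,427.75 − $1,362.45 → $1,065.30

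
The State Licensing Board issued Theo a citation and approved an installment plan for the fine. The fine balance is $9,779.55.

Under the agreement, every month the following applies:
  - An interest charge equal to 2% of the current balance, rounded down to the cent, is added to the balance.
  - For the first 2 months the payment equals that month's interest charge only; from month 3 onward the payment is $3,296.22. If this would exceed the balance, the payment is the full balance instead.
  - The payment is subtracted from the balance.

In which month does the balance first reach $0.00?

6

# | Opening | Interest | Payment | End bal
1 | $9,779.55 | $195.59 | $195.59 | $9,779.55
2 | $9,779.55 | $195.59 | $195.59 | $9,779.55
3 | $9,779.55 | $195.59 | $3,296.22 | $6,678.92
4 | $6,678.92 | $133.57 | $3,296.22 | $3,516.27
5 | $3,516.27 | $70.32 | $3,296.22 | $290.37
6 | $290.37 | $5.80 | $296.17 | $0.00
Balance reaches $0.00 in month 6.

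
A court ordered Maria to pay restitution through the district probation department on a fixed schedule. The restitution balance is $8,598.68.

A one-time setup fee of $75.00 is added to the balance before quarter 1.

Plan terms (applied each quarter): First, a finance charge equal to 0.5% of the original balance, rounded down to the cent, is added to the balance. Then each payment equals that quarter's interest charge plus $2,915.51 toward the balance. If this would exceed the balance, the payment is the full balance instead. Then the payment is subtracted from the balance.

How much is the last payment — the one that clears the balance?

Quarter 1: opening $8,673.68; interest $42.99 → $8,716.67; payment $2,958.50; balance $5,758.17
Quarter 2: opening $5,758.17; interest $42.99 → $5,801.16; payment $2,958.50; balance $2,842.66
Quarter 3: opening $2,842.66; interest $42.99 → $2,885.65; payment $2,885.65; balance $0.00

$2,885.65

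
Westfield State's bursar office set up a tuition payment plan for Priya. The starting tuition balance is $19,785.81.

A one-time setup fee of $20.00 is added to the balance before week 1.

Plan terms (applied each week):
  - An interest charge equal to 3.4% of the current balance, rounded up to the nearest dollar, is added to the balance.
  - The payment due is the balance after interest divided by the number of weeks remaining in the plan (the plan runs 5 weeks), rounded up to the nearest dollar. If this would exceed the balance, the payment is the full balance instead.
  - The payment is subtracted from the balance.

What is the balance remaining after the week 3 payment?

Week 1: opening $19,805.81; interest $674.00 → $20,479.81; payment $4,096.00; balance $16,383.81
Week 2: opening $16,383.81; interest $558.00 → $16,941.81; payment $4,236.00; balance $12,705.81
Week 3: opening $12,705.81; interest $432.00 → $13,137.81; payment $4,380.00; balance $8,757.81

$8,757.81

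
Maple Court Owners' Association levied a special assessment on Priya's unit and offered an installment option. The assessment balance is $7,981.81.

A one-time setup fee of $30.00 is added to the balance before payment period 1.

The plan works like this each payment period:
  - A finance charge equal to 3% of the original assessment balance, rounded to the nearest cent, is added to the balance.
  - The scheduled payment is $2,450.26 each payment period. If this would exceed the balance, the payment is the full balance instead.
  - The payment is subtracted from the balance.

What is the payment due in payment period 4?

$1,618.83

# | Opening | Interest | Payment | End bal
1 | $8,011.81 | $239.45 | $2,450.26 | $5,801.00
2 | $5,801.00 | $239.45 | $2,450.26 | $3,590.19
3 | $3,590.19 | $239.45 | $2,450.26 | $1,379.38
4 | $1,379.38 | $239.45 | $1,618.83 | $0.00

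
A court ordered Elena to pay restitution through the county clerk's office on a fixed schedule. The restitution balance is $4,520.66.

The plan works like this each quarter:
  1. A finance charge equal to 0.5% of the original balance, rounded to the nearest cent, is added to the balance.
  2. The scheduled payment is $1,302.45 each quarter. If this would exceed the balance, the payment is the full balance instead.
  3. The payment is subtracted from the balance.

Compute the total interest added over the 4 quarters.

Quarter 1: $4,520.66 +$22.60 interest = $4,543.26; pay $1,302.45 → $3,240.81
Quarter 2: $3,240.81 +$22.60 interest = $3,263.41; pay $1,302.45 → $1,960.96
Quarter 3: $1,960.96 +$22.60 interest = $1,983.56; pay $1,302.45 → $681.11
Quarter 4: $681.11 +$22.60 interest = $703.71; pay $703.71 → $0.00
Total interest: $22.60 + $22.60 + $22.60 + $22.60 = $90.40

$90.40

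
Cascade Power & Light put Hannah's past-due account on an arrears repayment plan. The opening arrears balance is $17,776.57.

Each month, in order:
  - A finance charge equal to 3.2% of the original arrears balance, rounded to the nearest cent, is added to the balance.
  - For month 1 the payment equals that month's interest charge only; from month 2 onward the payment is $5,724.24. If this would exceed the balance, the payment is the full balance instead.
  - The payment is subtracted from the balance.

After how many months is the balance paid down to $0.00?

5

Month 1: opening $17,776.57; interest $568.85 → $18,345.42; payment $568.85; balance $17,776.57
Month 2: opening $17,776.57; interest $568.85 → $18,345.42; payment $5,724.24; balance $12,621.18
Month 3: opening $12,621.18; interest $568.85 → $13,190.03; payment $5,724.24; balance $7,465.79
Month 4: opening $7,465.79; interest $568.85 → $8,034.64; payment $5,724.24; balance $2,310.40
Month 5: opening $2,310.40; interest $568.85 → $2,879.25; payment $2,879.25; balance $0.00
Balance reaches $0.00 in month 5.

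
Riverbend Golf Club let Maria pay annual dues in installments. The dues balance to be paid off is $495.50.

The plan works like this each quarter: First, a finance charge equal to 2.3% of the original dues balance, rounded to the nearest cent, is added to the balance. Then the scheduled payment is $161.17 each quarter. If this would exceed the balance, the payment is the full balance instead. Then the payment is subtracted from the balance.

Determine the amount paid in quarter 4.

Quarter 1: $495.50 +$11.40 interest = $506.90; pay $161.17 → $345.73
Quarter 2: $345.73 +$11.40 interest = $357.13; pay $161.17 → $195.96
Quarter 3: $195.96 +$11.40 interest = $207.36; pay $161.17 → $46.19
Quarter 4: $46.19 +$11.40 interest = $57.59; pay $57.59 → $0.00

$57.59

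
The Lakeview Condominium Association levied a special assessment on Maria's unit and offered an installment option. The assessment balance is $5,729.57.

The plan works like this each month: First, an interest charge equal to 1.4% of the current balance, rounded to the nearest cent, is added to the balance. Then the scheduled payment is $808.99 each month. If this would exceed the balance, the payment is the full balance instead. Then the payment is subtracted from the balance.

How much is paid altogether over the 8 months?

Month 1: opening $5,729.57; interest $80.21 → $5,809.78; payment $808.99; balance $5,000.79
Month 2: opening $5,000.79; interest $70.01 → $5,070.80; payment $808.99; balance $4,261.81
Month 3: opening $4,261.81; interest $59.67 → $4,321.48; payment $808.99; balance $3,512.49
Month 4: opening $3,512.49; interest $49.17 → $3,561.66; payment $808.99; balance $2,752.67
Month 5: opening $2,752.67; interest $38.54 → $2,791.21; payment $808.99; balance $1,982.22
Month 6: opening $1,982.22; interest $27.75 → $2,009.97; payment $808.99; balance $1,200.98
Month 7: opening $1,200.98; interest $16.81 → $1,217.79; payment $808.99; balance $408.80
Month 8: opening $408.80; interest $5.72 → $414.52; payment $414.52; balance $0.00
Total paid: $6,077.45

$6,077.45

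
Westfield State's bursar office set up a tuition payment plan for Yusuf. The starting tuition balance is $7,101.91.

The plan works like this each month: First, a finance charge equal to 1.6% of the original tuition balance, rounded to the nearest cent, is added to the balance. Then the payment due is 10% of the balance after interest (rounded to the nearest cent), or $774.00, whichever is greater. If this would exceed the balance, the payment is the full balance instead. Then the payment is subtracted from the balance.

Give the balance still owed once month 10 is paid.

$498.21

Month 1: opening $7,101.91; interest $113.63 → $7,215.54; payment $774.00; balance $6,441.54
Month 2: opening $6,441.54; interest $113.63 → $6,555.17; payment $774.00; balance $5,781.17
Month 3: opening $5,781.17; interest $113.63 → $5,894.80; payment $774.00; balance $5,120.80
Month 4: opening $5,120.80; interest $113.63 → $5,234.43; payment $774.00; balance $4,460.43
Month 5: opening $4,460.43; interest $113.63 → $4,574.06; payment $774.00; balance $3,800.06
Month 6: opening $3,800.06; interest $113.63 → $3,913.69; payment $774.00; balance $3,139.69
Month 7: opening $3,139.69; interest $113.63 → $3,253.32; payment $774.00; balance $2,479.32
Month 8: opening $2,479.32; interest $113.63 → $2,592.95; payment $774.00; balance $1,818.95
Month 9: opening $1,818.95; interest $113.63 → $1,932.58; payment $774.00; balance $1,158.58
Month 10: opening $1,158.58; interest $113.63 → $1,272.21; payment $774.00; balance $498.21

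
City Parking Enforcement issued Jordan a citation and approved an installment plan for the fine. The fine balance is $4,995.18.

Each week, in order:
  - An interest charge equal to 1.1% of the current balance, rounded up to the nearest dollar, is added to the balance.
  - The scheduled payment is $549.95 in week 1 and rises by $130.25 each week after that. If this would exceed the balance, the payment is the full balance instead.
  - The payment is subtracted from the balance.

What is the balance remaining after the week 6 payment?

$0.00

# | Opening | Interest | Payment | End bal
1 | $4,995.18 | $55.00 | $549.95 | $4,500.23
2 | $4,500.23 | $50.00 | $680.20 | $3,870.03
3 | $3,870.03 | $43.00 | $810.45 | $3,102.58
4 | $3,102.58 | $35.00 | $940.70 | $2,196.88
5 | $2,196.88 | $25.00 | $1,070.95 | $1,150.93
6 | $1,150.93 | $13.00 | $1,163.93 | $0.00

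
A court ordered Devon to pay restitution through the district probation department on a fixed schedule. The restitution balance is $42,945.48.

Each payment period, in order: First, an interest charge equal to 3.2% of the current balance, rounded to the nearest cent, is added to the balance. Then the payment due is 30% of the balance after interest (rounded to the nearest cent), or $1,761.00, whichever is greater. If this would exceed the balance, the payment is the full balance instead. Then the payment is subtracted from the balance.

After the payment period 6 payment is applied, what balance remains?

$6,103.57

# | Opening | Interest | Payment | End bal
1 | $42,945.48 | $1,374.26 | $13,295.92 | $31,023.82
2 | $31,023.82 | $992.76 | $9,604.97 | $22,411.61
3 | $22,411.61 | $717.17 | $6,938.63 | $16,190.15
4 | $16,190.15 | $518.08 | $5,012.47 | $11,695.76
5 | $11,695.76 | $374.26 | $3,621.01 | $8,449.01
6 | $8,449.01 | $270.37 | $2,615.81 | $6,103.57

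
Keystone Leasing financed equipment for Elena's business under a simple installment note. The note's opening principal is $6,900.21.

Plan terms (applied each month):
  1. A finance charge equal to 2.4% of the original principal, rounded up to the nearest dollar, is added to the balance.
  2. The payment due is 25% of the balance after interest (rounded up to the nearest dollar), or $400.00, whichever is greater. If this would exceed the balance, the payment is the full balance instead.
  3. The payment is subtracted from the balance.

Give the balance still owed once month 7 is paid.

$1,350.21

Month 1: opening $6,900.21; interest $166.00 → $7,066.21; payment $1,767.00; balance $5,299.21
Month 2: opening $5,299.21; interest $166.00 → $5,465.21; payment $1,367.00; balance $4,098.21
Month 3: opening $4,098.21; interest $166.00 → $4,264.21; payment $1,067.00; balance $3,197.21
Month 4: opening $3,197.21; interest $166.00 → $3,363.21; payment $841.00; balance $2,522.21
Month 5: opening $2,522.21; interest $166.00 → $2,688.21; payment $673.00; balance $2,015.21
Month 6: opening $2,015.21; interest $166.00 → $2,181.21; payment $546.00; balance $1,635.21
Month 7: opening $1,635.21; interest $166.00 → $1,801.21; payment $451.00; balance $1,350.21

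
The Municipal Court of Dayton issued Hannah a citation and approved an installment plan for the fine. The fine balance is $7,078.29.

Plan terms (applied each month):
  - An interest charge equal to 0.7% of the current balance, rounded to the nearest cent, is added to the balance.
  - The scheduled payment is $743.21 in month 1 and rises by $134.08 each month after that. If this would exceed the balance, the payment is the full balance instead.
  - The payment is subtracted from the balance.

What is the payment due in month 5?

Month 1: opening $7,078.29; interest $49.55 → $7,127.84; payment $743.21; balance $6,384.63
Month 2: opening $6,384.63; interest $44.69 → $6,429.32; payment $877.29; balance $5,552.03
Month 3: opening $5,552.03; interest $38.86 → $5,590.89; payment $1,011.37; balance $4,579.52
Month 4: opening $4,579.52; interest $32.06 → $4,611.58; payment $1,145.45; balance $3,466.13
Month 5: opening $3,466.13; interest $24.26 → $3,490.39; payment $1,279.53; balance $2,210.86

$1,279.53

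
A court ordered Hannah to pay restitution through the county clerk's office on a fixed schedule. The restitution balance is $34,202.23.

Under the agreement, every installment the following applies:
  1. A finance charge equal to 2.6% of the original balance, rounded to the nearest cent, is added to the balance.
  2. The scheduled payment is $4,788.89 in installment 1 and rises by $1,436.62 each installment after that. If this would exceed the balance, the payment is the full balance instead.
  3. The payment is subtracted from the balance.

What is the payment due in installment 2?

$6,225.51

Installment 1: opening $34,202.23; interest $889.26 → $35,091.49; payment $4,788.89; balance $30,302.60
Installment 2: opening $30,302.60; interest $889.26 → $31,191.86; payment $6,225.51; balance $24,966.35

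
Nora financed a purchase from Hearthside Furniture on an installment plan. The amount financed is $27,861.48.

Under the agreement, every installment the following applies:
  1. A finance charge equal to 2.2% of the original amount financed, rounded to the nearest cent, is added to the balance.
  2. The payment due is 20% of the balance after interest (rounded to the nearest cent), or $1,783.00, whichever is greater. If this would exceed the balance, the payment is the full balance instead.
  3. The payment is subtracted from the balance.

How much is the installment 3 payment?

$3,865.39

Installment 1: opening $27,861.48; interest $612.95 → $28,474.43; payment $5,694.89; balance $22,779.54
Installment 2: opening $22,779.54; interest $612.95 → $23,392.49; payment $4,678.50; balance $18,713.99
Installment 3: opening $18,713.99; interest $612.95 → $19,326.94; payment $3,865.39; balance $15,461.55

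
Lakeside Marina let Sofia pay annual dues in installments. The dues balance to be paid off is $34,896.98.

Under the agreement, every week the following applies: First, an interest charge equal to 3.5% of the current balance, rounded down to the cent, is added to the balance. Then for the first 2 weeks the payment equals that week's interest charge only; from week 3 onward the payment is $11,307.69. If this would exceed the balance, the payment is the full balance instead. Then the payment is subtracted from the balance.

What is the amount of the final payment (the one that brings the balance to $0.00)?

# | Opening | Interest | Payment | End bal
1 | $34,896.98 | $1,221.39 | $1,221.39 | $34,896.98
2 | $34,896.98 | $1,221.39 | $1,221.39 | $34,896.98
3 | $34,896.98 | $1,221.39 | $11,307.69 | $24,810.68
4 | $24,810.68 | $868.37 | $11,307.69 | $14,371.36
5 | $14,371.36 | $502.99 | $11,307.69 | $3,566.66
6 | $3,566.66 | $124.83 | $3,691.49 | $0.00

$3,691.49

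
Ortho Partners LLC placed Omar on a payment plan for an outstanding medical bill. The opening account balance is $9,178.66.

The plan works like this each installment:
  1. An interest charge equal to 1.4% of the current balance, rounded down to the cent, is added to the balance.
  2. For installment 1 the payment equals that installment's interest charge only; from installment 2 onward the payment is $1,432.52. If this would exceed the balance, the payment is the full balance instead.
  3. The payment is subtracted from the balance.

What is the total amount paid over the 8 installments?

$9,814.18

# | Opening | Interest | Payment | End bal
1 | $9,178.66 | $128.50 | $128.50 | $9,178.66
2 | $9,178.66 | $128.50 | $1,432.52 | $7,874.64
3 | $7,874.64 | $110.24 | $1,432.52 | $6,552.36
4 | $6,552.36 | $91.73 | $1,432.52 | $5,211.57
5 | $5,211.57 | $72.96 | $1,432.52 | $3,852.01
6 | $3,852.01 | $53.92 | $1,432.52 | $2,473.41
7 | $2,473.41 | $34.62 | $1,432.52 | $1,075.51
8 | $1,075.51 | $15.05 | $1,090.56 | $0.00
Total paid: $9,814.18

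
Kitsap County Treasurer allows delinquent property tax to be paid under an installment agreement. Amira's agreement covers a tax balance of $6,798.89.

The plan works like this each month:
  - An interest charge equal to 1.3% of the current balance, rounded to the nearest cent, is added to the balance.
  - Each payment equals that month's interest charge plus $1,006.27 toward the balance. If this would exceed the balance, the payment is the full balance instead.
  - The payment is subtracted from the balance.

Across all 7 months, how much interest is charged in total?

$343.99

Month 1: opening $6,798.89; interest $88.39 → $6,887.28; payment $1,094.66; balance $5,792.62
Month 2: opening $5,792.62; interest $75.30 → $5,867.92; payment $1,081.57; balance $4,786.35
Month 3: opening $4,786.35; interest $62.22 → $4,848.57; payment $1,068.49; balance $3,780.08
Month 4: opening $3,780.08; interest $49.14 → $3,829.22; payment $1,055.41; balance $2,773.81
Month 5: opening $2,773.81; interest $36.06 → $2,809.87; payment $1,042.33; balance $1,767.54
Month 6: opening $1,767.54; interest $22.98 → $1,790.52; payment $1,029.25; balance $761.27
Month 7: opening $761.27; interest $9.90 → $771.17; payment $771.17; balance $0.00
Total interest: $88.39 + $75.30 + $62.22 + $49.14 + $36.06 + $22.98 + $9.90 = $343.99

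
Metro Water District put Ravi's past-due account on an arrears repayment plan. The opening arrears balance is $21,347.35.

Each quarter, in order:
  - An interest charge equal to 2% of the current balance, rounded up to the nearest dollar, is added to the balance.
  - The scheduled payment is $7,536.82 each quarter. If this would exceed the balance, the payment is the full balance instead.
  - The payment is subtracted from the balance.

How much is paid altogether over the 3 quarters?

Quarter 1: opening $21,347.35; interest $427.00 → $21,774.35; payment $7,536.82; balance $14,237.53
Quarter 2: opening $14,237.53; interest $285.00 → $14,522.53; payment $7,536.82; balance $6,985.71
Quarter 3: opening $6,985.71; interest $140.00 → $7,125.71; payment $7,125.71; balance $0.00
Total paid: $22,199.35

$22,199.35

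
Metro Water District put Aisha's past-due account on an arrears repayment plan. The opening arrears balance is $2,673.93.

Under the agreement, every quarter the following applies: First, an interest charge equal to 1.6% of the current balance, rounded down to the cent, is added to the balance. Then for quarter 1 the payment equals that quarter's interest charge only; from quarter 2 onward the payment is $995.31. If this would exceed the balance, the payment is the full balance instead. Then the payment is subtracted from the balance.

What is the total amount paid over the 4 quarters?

Quarter 1: $2,673.93 +$42.78 interest = $2,716.71; pay $42.78 → $2,673.93
Quarter 2: $2,673.93 +$42.78 interest = $2,716.71; pay $995.31 → $1,721.40
Quarter 3: $1,721.40 +$27.54 interest = $1,748.94; pay $995.31 → $753.63
Quarter 4: $753.63 +$12.05 interest = $765.68; pay $765.68 → $0.00
Total paid: $2,799.08

$2,799.08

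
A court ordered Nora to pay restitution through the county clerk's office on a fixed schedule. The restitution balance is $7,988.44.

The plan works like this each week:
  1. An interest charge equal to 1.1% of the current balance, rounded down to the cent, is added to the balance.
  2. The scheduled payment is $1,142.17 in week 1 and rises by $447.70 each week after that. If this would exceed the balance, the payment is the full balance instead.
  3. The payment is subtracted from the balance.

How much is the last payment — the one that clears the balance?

$1,006.12

Week 1: $7,988.44 +$87.87 interest = $8,076.31; pay $1,142.17 → $6,934.14
Week 2: $6,934.14 +$76.27 interest = $7,010.41; pay $1,589.87 → $5,420.54
Week 3: $5,420.54 +$59.62 interest = $5,480.16; pay $2,037.57 → $3,442.59
Week 4: $3,442.59 +$37.86 interest = $3,480.45; pay $2,485.27 → $995.18
Week 5: $995.18 +$10.94 interest = $1,006.12; pay $1,006.12 → $0.00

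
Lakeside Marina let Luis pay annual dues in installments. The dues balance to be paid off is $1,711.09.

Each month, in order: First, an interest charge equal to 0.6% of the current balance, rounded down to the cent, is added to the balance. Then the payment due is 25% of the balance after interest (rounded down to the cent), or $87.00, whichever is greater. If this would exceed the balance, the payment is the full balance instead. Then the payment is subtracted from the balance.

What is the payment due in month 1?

$430.33

Month 1: $1,711.09 +$10.26 interest = $1,721.35; pay $430.33 → $1,291.02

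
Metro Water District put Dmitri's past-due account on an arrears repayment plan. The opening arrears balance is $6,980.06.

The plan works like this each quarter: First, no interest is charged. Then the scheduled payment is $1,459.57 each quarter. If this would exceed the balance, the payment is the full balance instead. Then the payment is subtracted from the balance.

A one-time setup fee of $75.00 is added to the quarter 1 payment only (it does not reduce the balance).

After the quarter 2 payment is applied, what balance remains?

Quarter 1: $6,980.06 − $1,459.57 (+ $75.00 fee) → $5,520.49
Quarter 2: $5,520.49 − $1,459.57 → $4,060.92

$4,060.92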